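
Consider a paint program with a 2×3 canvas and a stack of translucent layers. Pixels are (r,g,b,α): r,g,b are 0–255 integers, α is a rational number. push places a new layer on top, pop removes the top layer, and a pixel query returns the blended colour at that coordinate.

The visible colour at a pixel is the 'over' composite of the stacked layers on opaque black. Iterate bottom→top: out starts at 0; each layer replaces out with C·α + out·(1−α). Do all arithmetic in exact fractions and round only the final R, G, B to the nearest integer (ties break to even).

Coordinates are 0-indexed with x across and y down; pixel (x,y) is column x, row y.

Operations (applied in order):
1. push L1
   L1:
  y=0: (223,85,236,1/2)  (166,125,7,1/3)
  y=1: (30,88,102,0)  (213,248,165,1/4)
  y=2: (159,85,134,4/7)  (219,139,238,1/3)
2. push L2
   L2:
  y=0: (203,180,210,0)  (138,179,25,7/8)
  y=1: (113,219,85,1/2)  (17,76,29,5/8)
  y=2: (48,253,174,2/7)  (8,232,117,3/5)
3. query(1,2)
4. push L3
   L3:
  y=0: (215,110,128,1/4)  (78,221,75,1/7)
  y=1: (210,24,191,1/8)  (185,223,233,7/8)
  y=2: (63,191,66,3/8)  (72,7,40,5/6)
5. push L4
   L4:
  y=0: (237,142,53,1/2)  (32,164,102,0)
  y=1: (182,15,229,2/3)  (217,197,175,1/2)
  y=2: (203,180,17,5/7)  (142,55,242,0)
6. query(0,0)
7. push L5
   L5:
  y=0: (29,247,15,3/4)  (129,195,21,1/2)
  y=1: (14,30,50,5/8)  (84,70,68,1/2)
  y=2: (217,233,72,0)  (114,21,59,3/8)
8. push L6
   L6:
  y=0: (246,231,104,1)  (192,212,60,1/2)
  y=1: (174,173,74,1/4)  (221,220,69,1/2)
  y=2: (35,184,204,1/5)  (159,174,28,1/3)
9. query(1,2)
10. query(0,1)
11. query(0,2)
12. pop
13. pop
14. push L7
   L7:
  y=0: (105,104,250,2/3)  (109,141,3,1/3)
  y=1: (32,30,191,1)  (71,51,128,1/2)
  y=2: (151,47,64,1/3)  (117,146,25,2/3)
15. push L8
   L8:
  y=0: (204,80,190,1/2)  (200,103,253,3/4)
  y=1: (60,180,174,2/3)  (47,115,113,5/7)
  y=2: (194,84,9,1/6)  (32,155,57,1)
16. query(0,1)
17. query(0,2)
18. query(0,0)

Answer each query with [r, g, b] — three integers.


query (1,2) [L1,L2] — begin 0,0,0
+L1 (α=1/3) → [73, 139/3, 238/3]
+L2 (α=3/5) → [34, 2366/15, 1529/15]
rounded: [34, 158, 102]

at x=0,y=0 over L1,L2,L3,L4:
after L1 α=1/2: [223/2, 85/2, 118]
after L2 α=0: [223/2, 85/2, 118]
after L3 α=1/4: [1099/8, 475/8, 241/2]
after L4 α=1/2: [2995/16, 1611/16, 347/4]
rounded: [187, 101, 87]

at x=1,y=2 over L1,L2,L3,L4,L5,L6:
after L1 α=1/3: [73, 139/3, 238/3]
after L2 α=3/5: [34, 2366/15, 1529/15]
after L3 α=5/6: [197/3, 2891/90, 4529/90]
after L4 α=0: [197/3, 2891/90, 4529/90]
after L5 α=3/8: [2011/24, 4025/144, 7715/144]
after L6 α=1/3: [3919/36, 16553/216, 9731/216]
rounded: [109, 77, 45]

at x=0,y=1 over L1,L2,L3,L4,L5,L6:
L1 α=0: [0, 0, 0]
L2 α=1/2: [113/2, 219/2, 85/2]
L3 α=1/8: [1211/16, 1581/16, 977/16]
L4 α=2/3: [2345/16, 687/16, 8305/48]
L5 α=5/8: [8155/128, 4461/128, 12305/128]
L6 α=1/4: [46737/512, 35527/512, 46387/512]
= [91, 69, 91]

(0,2) stack=L1,L2,L3,L4,L5,L6; from [0,0,0]:
+L1 (α=4/7) → [636/7, 340/7, 536/7]
+L2 (α=2/7) → [3852/49, 5242/49, 5116/49]
+L3 (α=3/8) → [28521/392, 54287/392, 17641/196]
+L4 (α=5/7) → [227461/1372, 230687/1372, 25971/686]
+L5 (α=0) → [227461/1372, 230687/1372, 25971/686]
+L6 (α=1/5) → [239466/1715, 293799/1715, 121914/1715]
= [140, 171, 71]

(0,1) stack=L1,L2,L3,L4,L7,L8; from [0,0,0]:
+L1 (α=0) → [0, 0, 0]
+L2 (α=1/2) → [113/2, 219/2, 85/2]
+L3 (α=1/8) → [1211/16, 1581/16, 977/16]
+L4 (α=2/3) → [2345/16, 687/16, 8305/48]
+L7 (α=1) → [32, 30, 191]
+L8 (α=2/3) → [152/3, 130, 539/3]
= [51, 130, 180]

at x=0,y=2 over L1,L2,L3,L4,L7,L8:
+L1 (α=4/7) → [636/7, 340/7, 536/7]
+L2 (α=2/7) → [3852/49, 5242/49, 5116/49]
+L3 (α=3/8) → [28521/392, 54287/392, 17641/196]
+L4 (α=5/7) → [227461/1372, 230687/1372, 25971/686]
+L7 (α=1/3) → [110349/686, 87643/686, 47923/1029]
+L8 (α=1/6) → [684829/4116, 495839/4116, 124438/3087]
= [166, 120, 40]

(0,0) stack=L1,L2,L3,L4,L7,L8; from [0,0,0]:
+L1 (α=1/2) → [223/2, 85/2, 118]
+L2 (α=0) → [223/2, 85/2, 118]
+L3 (α=1/4) → [1099/8, 475/8, 241/2]
+L4 (α=1/2) → [2995/16, 1611/16, 347/4]
+L7 (α=2/3) → [6355/48, 4939/48, 2347/12]
+L8 (α=1/2) → [16147/96, 8779/96, 4627/24]
→ [168, 91, 193]


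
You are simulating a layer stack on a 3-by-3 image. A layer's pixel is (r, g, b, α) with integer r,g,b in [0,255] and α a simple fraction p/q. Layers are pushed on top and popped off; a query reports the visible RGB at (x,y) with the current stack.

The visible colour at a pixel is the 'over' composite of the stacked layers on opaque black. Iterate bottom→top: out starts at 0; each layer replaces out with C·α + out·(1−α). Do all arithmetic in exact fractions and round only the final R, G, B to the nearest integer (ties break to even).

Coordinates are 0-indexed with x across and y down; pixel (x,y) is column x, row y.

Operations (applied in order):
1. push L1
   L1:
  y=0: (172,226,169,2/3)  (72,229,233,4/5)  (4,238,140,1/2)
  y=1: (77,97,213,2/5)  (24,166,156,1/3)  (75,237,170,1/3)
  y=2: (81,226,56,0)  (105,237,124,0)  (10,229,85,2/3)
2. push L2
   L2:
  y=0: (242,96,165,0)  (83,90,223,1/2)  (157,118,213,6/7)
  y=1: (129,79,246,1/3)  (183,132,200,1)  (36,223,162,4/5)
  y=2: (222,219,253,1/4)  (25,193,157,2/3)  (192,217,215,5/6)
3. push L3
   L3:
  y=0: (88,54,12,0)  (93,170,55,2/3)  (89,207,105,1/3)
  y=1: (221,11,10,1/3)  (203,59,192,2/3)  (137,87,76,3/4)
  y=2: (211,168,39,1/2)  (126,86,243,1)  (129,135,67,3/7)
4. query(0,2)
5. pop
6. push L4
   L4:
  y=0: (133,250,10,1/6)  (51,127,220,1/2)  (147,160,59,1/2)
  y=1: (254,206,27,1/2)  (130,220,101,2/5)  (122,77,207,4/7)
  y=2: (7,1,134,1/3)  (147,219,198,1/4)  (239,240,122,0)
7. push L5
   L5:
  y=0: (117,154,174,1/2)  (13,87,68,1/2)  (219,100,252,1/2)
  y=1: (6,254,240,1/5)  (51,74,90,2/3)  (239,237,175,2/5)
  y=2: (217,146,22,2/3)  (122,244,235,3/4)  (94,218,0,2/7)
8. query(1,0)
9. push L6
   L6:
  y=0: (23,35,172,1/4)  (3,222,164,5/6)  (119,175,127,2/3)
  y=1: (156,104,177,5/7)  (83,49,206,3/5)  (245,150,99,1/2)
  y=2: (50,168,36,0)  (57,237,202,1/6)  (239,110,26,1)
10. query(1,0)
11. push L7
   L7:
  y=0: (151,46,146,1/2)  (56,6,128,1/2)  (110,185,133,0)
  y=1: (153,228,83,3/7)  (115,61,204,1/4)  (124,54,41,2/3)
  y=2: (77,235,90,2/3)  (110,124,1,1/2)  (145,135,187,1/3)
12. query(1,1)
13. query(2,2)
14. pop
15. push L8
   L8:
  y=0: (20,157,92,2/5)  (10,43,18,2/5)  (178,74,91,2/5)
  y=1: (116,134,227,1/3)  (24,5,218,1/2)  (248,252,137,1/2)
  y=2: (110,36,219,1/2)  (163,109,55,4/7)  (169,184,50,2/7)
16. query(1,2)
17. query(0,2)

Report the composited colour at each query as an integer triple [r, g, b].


query (0,2) [L1,L2,L3] — begin 0,0,0
after L1 α=0: [0, 0, 0]
after L2 α=1/4: [111/2, 219/4, 253/4]
after L3 α=1/2: [533/4, 891/8, 409/8]
= [133, 111, 51]

query (1,0) [L1,L2,L4,L5] — begin 0,0,0
+L1 (α=4/5) → [288/5, 916/5, 932/5]
+L2 (α=1/2) → [703/10, 683/5, 2047/10]
+L4 (α=1/2) → [1213/20, 659/5, 4247/20]
+L5 (α=1/2) → [1473/40, 547/5, 5607/40]
= [37, 109, 140]

at x=1,y=0 over L1,L2,L4,L5,L6:
+L1 (α=4/5) → [288/5, 916/5, 932/5]
+L2 (α=1/2) → [703/10, 683/5, 2047/10]
+L4 (α=1/2) → [1213/20, 659/5, 4247/20]
+L5 (α=1/2) → [1473/40, 547/5, 5607/40]
+L6 (α=5/6) → [691/80, 6097/30, 38407/240]
= [9, 203, 160]

(1,1) stack=L1,L2,L4,L5,L6,L7; from [0,0,0]:
after L1 α=1/3: [8, 166/3, 52]
after L2 α=1: [183, 132, 200]
after L4 α=2/5: [809/5, 836/5, 802/5]
after L5 α=2/3: [1319/15, 1576/15, 1702/15]
after L6 α=3/5: [6373/75, 5357/75, 12674/75]
after L7 α=1/4: [2312/25, 3441/50, 8887/50]
= [92, 69, 178]

at x=2,y=2 over L1,L2,L4,L5,L6,L7:
+L1 (α=2/3) → [20/3, 458/3, 170/3]
+L2 (α=5/6) → [1450/9, 3713/18, 3395/18]
+L4 (α=0) → [1450/9, 3713/18, 3395/18]
+L5 (α=2/7) → [8942/63, 26413/126, 2425/18]
+L6 (α=1) → [239, 110, 26]
+L7 (α=1/3) → [623/3, 355/3, 239/3]
= [208, 118, 80]

(1,2) stack=L1,L2,L4,L5,L6,L8; from [0,0,0]:
+L1 (α=0) → [0, 0, 0]
+L2 (α=2/3) → [50/3, 386/3, 314/3]
+L4 (α=1/4) → [197/4, 605/4, 128]
+L5 (α=3/4) → [1661/16, 3533/16, 833/4]
+L6 (α=1/6) → [9217/96, 21457/96, 4973/24]
+L8 (α=4/7) → [30081/224, 35409/224, 6733/56]
rounded: [134, 158, 120]

query (0,2) [L1,L2,L4,L5,L6,L8] — begin 0,0,0
after L1 α=0: [0, 0, 0]
after L2 α=1/4: [111/2, 219/4, 253/4]
after L4 α=1/3: [118/3, 221/6, 521/6]
after L5 α=2/3: [1420/9, 1973/18, 785/18]
after L6 α=0: [1420/9, 1973/18, 785/18]
after L8 α=1/2: [1205/9, 2621/36, 4727/36]
→ [134, 73, 131]


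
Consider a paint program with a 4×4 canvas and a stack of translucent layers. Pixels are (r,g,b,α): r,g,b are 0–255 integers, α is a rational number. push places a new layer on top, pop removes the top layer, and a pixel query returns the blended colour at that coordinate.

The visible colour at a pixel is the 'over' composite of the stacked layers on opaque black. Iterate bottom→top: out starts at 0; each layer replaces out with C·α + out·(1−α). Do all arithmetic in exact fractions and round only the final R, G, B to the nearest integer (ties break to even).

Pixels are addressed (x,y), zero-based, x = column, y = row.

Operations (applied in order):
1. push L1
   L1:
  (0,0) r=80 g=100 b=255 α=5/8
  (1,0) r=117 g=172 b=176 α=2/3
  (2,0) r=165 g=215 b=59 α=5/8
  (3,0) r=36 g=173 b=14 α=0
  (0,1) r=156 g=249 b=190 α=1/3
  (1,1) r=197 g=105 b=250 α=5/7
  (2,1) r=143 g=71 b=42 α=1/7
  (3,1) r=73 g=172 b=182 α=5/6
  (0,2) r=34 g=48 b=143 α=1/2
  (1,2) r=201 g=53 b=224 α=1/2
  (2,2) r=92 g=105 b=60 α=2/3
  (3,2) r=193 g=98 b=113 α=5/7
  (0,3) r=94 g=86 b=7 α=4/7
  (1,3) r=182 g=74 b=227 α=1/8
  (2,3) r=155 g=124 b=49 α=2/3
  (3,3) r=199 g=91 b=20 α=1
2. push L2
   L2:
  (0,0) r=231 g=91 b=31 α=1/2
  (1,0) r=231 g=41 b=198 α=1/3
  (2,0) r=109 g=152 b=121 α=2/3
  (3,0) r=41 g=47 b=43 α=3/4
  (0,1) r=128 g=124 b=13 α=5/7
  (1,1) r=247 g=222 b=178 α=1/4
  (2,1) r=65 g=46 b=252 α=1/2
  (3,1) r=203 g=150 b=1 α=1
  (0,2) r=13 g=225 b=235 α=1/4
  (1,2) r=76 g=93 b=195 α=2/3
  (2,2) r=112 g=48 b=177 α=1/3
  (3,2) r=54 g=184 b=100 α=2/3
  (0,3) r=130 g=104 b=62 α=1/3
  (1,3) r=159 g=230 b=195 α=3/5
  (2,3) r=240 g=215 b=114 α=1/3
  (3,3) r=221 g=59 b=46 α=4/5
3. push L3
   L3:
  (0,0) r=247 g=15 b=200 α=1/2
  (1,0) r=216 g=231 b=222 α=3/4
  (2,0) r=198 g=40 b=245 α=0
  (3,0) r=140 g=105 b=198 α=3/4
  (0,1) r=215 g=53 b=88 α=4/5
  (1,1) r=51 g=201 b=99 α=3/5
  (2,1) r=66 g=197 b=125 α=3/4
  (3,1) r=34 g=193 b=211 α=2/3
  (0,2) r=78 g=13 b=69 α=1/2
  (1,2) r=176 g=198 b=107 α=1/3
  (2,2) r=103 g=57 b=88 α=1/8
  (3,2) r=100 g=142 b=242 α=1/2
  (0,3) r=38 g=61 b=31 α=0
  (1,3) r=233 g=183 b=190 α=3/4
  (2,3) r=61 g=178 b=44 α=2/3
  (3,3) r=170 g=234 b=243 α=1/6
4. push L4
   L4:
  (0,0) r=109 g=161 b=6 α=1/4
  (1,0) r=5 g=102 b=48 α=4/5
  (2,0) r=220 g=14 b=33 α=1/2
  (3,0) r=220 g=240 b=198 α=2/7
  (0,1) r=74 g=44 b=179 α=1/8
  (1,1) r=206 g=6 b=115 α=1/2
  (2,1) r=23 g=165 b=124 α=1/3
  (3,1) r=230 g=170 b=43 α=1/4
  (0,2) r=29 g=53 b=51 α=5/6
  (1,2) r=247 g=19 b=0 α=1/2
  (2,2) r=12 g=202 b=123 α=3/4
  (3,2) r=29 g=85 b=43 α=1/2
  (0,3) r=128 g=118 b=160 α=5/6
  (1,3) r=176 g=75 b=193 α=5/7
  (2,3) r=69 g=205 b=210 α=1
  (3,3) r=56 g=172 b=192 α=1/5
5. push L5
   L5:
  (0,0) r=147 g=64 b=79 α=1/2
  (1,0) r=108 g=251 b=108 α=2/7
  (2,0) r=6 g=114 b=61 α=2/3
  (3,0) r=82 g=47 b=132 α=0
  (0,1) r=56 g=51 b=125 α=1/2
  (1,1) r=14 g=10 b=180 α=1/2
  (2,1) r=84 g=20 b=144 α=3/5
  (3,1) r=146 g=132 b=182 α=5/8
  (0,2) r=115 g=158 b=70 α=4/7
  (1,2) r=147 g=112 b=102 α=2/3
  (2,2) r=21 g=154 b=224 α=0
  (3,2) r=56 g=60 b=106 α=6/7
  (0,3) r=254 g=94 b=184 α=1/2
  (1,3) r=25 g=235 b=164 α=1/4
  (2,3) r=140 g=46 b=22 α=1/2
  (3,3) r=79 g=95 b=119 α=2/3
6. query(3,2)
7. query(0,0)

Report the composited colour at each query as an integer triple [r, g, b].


at x=3,y=2 over L1,L2,L3,L4,L5:
+L1 (α=5/7) → [965/7, 70, 565/7]
+L2 (α=2/3) → [1721/21, 146, 655/7]
+L3 (α=1/2) → [3821/42, 144, 2349/14]
+L4 (α=1/2) → [5039/84, 229/2, 2951/28]
+L5 (α=6/7) → [33263/588, 949/14, 20759/196]
= [57, 68, 106]

(0,0) stack=L1,L2,L3,L4,L5; from [0,0,0]:
L1 α=5/8: [50, 125/2, 1275/8]
L2 α=1/2: [281/2, 307/4, 1523/16]
L3 α=1/2: [775/4, 367/8, 4723/32]
L4 α=1/4: [2761/16, 2389/32, 14361/128]
L5 α=1/2: [5113/32, 4437/64, 24473/256]
= [160, 69, 96]


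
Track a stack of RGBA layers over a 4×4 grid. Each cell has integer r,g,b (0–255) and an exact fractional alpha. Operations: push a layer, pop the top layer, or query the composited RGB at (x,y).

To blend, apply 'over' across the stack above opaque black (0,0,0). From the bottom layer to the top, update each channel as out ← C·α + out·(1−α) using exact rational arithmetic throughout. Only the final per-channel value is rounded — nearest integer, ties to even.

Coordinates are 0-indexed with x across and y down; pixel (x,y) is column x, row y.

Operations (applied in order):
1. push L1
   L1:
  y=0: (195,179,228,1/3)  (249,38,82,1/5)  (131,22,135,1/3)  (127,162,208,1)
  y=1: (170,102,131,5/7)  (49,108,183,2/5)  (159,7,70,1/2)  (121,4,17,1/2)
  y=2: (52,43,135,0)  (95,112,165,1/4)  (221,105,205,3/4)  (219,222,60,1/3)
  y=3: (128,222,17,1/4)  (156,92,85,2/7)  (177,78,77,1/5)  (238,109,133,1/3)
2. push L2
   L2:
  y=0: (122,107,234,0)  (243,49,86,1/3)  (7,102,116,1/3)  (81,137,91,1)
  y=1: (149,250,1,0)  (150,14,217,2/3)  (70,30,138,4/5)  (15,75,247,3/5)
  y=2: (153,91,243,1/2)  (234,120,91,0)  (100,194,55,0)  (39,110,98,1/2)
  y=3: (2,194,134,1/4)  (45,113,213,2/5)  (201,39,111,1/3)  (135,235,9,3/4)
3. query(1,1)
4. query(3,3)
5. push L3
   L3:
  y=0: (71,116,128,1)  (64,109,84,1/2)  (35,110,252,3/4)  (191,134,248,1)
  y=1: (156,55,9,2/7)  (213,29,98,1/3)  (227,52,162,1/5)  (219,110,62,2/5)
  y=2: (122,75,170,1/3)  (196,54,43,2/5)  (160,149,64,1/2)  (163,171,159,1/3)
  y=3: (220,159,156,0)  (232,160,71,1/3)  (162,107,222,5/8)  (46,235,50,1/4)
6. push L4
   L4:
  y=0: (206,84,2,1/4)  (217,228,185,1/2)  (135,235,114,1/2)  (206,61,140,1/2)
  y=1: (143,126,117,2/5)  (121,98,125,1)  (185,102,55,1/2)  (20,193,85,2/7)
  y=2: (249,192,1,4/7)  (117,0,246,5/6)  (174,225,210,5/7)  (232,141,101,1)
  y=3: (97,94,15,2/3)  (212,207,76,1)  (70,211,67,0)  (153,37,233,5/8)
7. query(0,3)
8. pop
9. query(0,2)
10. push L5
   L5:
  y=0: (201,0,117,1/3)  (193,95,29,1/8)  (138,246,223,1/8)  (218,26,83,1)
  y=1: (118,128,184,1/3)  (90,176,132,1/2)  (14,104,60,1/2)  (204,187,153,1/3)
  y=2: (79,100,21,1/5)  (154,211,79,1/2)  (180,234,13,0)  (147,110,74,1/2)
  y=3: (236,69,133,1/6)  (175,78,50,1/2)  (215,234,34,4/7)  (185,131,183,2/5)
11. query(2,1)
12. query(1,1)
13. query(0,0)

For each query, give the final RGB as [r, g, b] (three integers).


at x=1,y=1 over L1,L2:
after L1 α=2/5: [98/5, 216/5, 366/5]
after L2 α=2/3: [1598/15, 356/15, 2536/15]
→ [107, 24, 169]

at x=3,y=3 over L1,L2:
+L1 (α=1/3) → [238/3, 109/3, 133/3]
+L2 (α=3/4) → [1453/12, 556/3, 107/6]
= [121, 185, 18]

query (0,3) [L1,L2,L3,L4] — begin 0,0,0
after L1 α=1/4: [32, 111/2, 17/4]
after L2 α=1/4: [49/2, 721/8, 587/16]
after L3 α=0: [49/2, 721/8, 587/16]
after L4 α=2/3: [437/6, 2225/24, 1067/48]
rounded: [73, 93, 22]

query (0,2) [L1,L2,L3] — begin 0,0,0
+L1 (α=0) → [0, 0, 0]
+L2 (α=1/2) → [153/2, 91/2, 243/2]
+L3 (α=1/3) → [275/3, 166/3, 413/3]
= [92, 55, 138]

at x=2,y=1 over L1,L2,L3,L5:
after L1 α=1/2: [159/2, 7/2, 35]
after L2 α=4/5: [719/10, 247/10, 587/5]
after L3 α=1/5: [2573/25, 754/25, 3158/25]
after L5 α=1/2: [2923/50, 1677/25, 2329/25]
= [58, 67, 93]

query (1,1) [L1,L2,L3,L5] — begin 0,0,0
L1 α=2/5: [98/5, 216/5, 366/5]
L2 α=2/3: [1598/15, 356/15, 2536/15]
L3 α=1/3: [6391/45, 1147/45, 6542/45]
L5 α=1/2: [10441/90, 9067/90, 6241/45]
= [116, 101, 139]

at x=0,y=0 over L1,L2,L3,L5:
after L1 α=1/3: [65, 179/3, 76]
after L2 α=0: [65, 179/3, 76]
after L3 α=1: [71, 116, 128]
after L5 α=1/3: [343/3, 232/3, 373/3]
= [114, 77, 124]


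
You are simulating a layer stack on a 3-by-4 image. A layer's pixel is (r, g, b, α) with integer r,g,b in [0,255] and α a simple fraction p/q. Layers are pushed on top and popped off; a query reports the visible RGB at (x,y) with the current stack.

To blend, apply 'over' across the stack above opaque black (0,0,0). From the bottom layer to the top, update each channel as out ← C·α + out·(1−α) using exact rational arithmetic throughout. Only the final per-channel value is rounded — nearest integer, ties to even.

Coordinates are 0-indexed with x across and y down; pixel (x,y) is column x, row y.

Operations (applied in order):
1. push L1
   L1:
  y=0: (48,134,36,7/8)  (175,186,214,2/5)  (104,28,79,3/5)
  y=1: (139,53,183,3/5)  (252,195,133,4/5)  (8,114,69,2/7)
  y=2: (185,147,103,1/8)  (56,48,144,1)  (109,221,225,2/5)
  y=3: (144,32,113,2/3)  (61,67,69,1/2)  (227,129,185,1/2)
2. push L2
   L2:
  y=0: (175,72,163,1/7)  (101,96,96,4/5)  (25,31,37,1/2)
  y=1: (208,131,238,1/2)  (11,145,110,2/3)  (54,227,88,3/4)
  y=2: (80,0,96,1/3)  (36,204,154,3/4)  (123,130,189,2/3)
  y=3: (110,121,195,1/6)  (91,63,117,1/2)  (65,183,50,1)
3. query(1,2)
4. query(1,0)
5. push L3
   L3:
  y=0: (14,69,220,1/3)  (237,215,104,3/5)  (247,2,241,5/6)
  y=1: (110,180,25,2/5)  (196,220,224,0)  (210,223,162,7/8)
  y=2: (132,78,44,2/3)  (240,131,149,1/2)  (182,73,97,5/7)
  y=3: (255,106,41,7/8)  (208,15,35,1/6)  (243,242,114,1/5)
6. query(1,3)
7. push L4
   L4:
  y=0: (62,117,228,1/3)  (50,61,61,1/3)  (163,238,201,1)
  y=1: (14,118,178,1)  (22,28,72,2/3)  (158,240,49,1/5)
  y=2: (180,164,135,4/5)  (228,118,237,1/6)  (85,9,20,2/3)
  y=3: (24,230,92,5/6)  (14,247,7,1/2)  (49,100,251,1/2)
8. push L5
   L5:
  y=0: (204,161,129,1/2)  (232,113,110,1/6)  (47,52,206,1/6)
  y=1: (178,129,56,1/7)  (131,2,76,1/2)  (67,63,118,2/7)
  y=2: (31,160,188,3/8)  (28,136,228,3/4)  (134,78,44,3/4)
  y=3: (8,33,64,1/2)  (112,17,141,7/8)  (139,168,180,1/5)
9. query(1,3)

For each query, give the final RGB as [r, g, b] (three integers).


query (1,2) [L1,L2] — begin 0,0,0
+L1 (α=1) → [56, 48, 144]
+L2 (α=3/4) → [41, 165, 303/2]
rounded: [41, 165, 152]

(1,0) stack=L1,L2; from [0,0,0]:
after L1 α=2/5: [70, 372/5, 428/5]
after L2 α=4/5: [474/5, 2292/25, 2348/25]
→ [95, 92, 94]

(1,3) stack=L1,L2,L3; from [0,0,0]:
L1 α=1/2: [61/2, 67/2, 69/2]
L2 α=1/2: [243/4, 193/4, 303/4]
L3 α=1/6: [2047/24, 1025/24, 1655/24]
= [85, 43, 69]

at x=1,y=3 over L1,L2,L3,L4,L5:
+L1 (α=1/2) → [61/2, 67/2, 69/2]
+L2 (α=1/2) → [243/4, 193/4, 303/4]
+L3 (α=1/6) → [2047/24, 1025/24, 1655/24]
+L4 (α=1/2) → [2383/48, 6953/48, 1823/48]
+L5 (α=7/8) → [40015/384, 12665/384, 49199/384]
rounded: [104, 33, 128]


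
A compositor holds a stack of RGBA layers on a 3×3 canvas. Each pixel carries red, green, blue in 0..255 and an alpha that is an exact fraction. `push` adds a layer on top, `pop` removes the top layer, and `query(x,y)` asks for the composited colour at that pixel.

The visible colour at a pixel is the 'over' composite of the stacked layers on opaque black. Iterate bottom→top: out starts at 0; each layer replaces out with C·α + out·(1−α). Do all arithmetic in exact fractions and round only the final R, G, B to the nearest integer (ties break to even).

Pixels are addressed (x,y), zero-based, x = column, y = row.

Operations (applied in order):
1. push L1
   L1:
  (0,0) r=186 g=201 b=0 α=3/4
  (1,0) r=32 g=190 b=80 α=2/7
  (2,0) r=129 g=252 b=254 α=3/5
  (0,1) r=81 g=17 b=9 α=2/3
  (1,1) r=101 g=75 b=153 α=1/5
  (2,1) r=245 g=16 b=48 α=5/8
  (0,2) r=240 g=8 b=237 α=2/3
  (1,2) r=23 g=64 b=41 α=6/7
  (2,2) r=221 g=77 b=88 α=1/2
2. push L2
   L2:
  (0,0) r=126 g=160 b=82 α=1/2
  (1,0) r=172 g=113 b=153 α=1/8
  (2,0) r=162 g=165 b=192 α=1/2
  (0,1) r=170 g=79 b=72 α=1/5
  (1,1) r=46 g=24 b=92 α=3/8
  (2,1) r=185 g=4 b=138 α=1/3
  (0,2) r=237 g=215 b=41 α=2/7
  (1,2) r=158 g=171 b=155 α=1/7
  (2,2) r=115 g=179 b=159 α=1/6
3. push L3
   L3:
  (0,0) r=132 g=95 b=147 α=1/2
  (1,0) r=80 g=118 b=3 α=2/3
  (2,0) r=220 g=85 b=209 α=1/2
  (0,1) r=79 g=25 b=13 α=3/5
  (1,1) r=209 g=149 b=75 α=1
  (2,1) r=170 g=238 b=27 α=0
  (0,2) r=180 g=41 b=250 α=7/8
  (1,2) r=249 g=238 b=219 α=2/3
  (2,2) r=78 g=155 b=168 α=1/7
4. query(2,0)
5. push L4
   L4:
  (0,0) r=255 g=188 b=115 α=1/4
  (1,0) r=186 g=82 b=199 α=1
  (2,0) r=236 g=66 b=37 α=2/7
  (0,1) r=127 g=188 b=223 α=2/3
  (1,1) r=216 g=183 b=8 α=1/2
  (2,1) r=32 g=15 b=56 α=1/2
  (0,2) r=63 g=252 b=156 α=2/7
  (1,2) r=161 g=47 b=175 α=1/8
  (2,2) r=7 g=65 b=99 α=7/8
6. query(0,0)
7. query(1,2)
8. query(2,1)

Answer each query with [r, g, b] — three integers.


at x=2,y=0 over L1,L2,L3:
+L1 (α=3/5) → [387/5, 756/5, 762/5]
+L2 (α=1/2) → [1197/10, 1581/10, 861/5]
+L3 (α=1/2) → [3397/20, 2431/20, 953/5]
rounded: [170, 122, 191]

(0,0) stack=L1,L2,L3,L4; from [0,0,0]:
+L1 (α=3/4) → [279/2, 603/4, 0]
+L2 (α=1/2) → [531/4, 1243/8, 41]
+L3 (α=1/2) → [1059/8, 2003/16, 94]
+L4 (α=1/4) → [5217/32, 9017/64, 397/4]
rounded: [163, 141, 99]

(1,2) stack=L1,L2,L3,L4; from [0,0,0]:
L1 α=6/7: [138/7, 384/7, 246/7]
L2 α=1/7: [1934/49, 3501/49, 2561/49]
L3 α=2/3: [26336/147, 26825/147, 24023/147]
L4 α=1/8: [29717/168, 6953/42, 13849/84]
rounded: [177, 166, 165]

query (2,1) [L1,L2,L3,L4] — begin 0,0,0
after L1 α=5/8: [1225/8, 10, 30]
after L2 α=1/3: [655/4, 8, 66]
after L3 α=0: [655/4, 8, 66]
after L4 α=1/2: [783/8, 23/2, 61]
= [98, 12, 61]


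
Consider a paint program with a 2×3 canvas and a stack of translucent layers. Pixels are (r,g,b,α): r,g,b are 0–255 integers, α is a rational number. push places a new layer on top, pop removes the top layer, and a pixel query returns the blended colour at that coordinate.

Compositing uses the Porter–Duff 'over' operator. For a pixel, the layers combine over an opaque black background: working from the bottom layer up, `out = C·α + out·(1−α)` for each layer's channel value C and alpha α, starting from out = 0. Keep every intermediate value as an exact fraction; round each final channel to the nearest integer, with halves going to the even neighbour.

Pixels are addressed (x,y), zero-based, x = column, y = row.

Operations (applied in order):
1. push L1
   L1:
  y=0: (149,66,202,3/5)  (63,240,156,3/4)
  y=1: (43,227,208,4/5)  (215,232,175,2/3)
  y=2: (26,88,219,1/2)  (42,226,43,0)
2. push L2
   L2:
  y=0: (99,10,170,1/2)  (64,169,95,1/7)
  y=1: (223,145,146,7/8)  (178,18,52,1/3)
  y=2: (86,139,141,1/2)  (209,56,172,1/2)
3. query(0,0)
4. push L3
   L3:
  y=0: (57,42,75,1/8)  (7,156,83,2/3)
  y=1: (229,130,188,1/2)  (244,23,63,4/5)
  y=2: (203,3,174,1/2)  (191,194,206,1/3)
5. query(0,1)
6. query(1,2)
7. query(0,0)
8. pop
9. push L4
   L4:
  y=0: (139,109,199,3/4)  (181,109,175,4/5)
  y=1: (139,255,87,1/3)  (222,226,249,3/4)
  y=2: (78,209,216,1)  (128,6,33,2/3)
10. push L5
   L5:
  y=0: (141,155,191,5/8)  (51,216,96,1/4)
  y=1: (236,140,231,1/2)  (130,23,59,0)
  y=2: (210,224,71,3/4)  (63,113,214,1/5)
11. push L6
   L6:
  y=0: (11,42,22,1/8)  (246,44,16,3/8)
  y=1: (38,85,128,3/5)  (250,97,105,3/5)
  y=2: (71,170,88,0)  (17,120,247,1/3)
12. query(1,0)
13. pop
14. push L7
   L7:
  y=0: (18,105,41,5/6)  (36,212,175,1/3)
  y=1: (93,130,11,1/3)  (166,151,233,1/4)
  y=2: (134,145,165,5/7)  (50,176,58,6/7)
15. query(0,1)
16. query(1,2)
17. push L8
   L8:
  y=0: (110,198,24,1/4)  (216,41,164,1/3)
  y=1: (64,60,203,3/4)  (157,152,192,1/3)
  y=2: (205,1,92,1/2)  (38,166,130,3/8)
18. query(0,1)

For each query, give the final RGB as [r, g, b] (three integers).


at x=0,y=0 over L1,L2:
L1 α=3/5: [447/5, 198/5, 606/5]
L2 α=1/2: [471/5, 124/5, 728/5]
rounded: [94, 25, 146]

at x=0,y=1 over L1,L2,L3:
L1 α=4/5: [172/5, 908/5, 832/5]
L2 α=7/8: [7977/40, 5983/40, 2971/20]
L3 α=1/2: [17137/80, 11183/80, 6731/40]
→ [214, 140, 168]

at x=1,y=2 over L1,L2,L3:
L1 α=0: [0, 0, 0]
L2 α=1/2: [209/2, 28, 86]
L3 α=1/3: [400/3, 250/3, 126]
rounded: [133, 83, 126]

(0,0) stack=L1,L2,L3; from [0,0,0]:
L1 α=3/5: [447/5, 198/5, 606/5]
L2 α=1/2: [471/5, 124/5, 728/5]
L3 α=1/8: [1791/20, 539/20, 5471/40]
= [90, 27, 137]

(1,0) stack=L1,L2,L4,L5,L6; from [0,0,0]:
after L1 α=3/4: [189/4, 180, 117]
after L2 α=1/7: [695/14, 1249/7, 797/7]
after L4 α=4/5: [10831/70, 4301/35, 5697/35]
after L5 α=1/4: [36063/280, 20463/140, 20451/140]
after L6 α=3/8: [77391/448, 24159/224, 21795/224]
→ [173, 108, 97]

at x=0,y=1 over L1,L2,L4,L5,L7:
+L1 (α=4/5) → [172/5, 908/5, 832/5]
+L2 (α=7/8) → [7977/40, 5983/40, 2971/20]
+L4 (α=1/3) → [10757/60, 11083/60, 3841/30]
+L5 (α=1/2) → [24917/120, 19483/120, 10771/60]
+L7 (α=1/3) → [30497/180, 27283/180, 11101/90]
= [169, 152, 123]

query (1,2) [L1,L2,L4,L5,L7] — begin 0,0,0
after L1 α=0: [0, 0, 0]
after L2 α=1/2: [209/2, 28, 86]
after L4 α=2/3: [721/6, 40/3, 152/3]
after L5 α=1/5: [1631/15, 499/15, 250/3]
after L7 α=6/7: [6131/105, 16339/105, 1294/21]
rounded: [58, 156, 62]

at x=0,y=1 over L1,L2,L4,L5,L7,L8:
L1 α=4/5: [172/5, 908/5, 832/5]
L2 α=7/8: [7977/40, 5983/40, 2971/20]
L4 α=1/3: [10757/60, 11083/60, 3841/30]
L5 α=1/2: [24917/120, 19483/120, 10771/60]
L7 α=1/3: [30497/180, 27283/180, 11101/90]
L8 α=3/4: [65057/720, 59683/720, 65911/360]
rounded: [90, 83, 183]


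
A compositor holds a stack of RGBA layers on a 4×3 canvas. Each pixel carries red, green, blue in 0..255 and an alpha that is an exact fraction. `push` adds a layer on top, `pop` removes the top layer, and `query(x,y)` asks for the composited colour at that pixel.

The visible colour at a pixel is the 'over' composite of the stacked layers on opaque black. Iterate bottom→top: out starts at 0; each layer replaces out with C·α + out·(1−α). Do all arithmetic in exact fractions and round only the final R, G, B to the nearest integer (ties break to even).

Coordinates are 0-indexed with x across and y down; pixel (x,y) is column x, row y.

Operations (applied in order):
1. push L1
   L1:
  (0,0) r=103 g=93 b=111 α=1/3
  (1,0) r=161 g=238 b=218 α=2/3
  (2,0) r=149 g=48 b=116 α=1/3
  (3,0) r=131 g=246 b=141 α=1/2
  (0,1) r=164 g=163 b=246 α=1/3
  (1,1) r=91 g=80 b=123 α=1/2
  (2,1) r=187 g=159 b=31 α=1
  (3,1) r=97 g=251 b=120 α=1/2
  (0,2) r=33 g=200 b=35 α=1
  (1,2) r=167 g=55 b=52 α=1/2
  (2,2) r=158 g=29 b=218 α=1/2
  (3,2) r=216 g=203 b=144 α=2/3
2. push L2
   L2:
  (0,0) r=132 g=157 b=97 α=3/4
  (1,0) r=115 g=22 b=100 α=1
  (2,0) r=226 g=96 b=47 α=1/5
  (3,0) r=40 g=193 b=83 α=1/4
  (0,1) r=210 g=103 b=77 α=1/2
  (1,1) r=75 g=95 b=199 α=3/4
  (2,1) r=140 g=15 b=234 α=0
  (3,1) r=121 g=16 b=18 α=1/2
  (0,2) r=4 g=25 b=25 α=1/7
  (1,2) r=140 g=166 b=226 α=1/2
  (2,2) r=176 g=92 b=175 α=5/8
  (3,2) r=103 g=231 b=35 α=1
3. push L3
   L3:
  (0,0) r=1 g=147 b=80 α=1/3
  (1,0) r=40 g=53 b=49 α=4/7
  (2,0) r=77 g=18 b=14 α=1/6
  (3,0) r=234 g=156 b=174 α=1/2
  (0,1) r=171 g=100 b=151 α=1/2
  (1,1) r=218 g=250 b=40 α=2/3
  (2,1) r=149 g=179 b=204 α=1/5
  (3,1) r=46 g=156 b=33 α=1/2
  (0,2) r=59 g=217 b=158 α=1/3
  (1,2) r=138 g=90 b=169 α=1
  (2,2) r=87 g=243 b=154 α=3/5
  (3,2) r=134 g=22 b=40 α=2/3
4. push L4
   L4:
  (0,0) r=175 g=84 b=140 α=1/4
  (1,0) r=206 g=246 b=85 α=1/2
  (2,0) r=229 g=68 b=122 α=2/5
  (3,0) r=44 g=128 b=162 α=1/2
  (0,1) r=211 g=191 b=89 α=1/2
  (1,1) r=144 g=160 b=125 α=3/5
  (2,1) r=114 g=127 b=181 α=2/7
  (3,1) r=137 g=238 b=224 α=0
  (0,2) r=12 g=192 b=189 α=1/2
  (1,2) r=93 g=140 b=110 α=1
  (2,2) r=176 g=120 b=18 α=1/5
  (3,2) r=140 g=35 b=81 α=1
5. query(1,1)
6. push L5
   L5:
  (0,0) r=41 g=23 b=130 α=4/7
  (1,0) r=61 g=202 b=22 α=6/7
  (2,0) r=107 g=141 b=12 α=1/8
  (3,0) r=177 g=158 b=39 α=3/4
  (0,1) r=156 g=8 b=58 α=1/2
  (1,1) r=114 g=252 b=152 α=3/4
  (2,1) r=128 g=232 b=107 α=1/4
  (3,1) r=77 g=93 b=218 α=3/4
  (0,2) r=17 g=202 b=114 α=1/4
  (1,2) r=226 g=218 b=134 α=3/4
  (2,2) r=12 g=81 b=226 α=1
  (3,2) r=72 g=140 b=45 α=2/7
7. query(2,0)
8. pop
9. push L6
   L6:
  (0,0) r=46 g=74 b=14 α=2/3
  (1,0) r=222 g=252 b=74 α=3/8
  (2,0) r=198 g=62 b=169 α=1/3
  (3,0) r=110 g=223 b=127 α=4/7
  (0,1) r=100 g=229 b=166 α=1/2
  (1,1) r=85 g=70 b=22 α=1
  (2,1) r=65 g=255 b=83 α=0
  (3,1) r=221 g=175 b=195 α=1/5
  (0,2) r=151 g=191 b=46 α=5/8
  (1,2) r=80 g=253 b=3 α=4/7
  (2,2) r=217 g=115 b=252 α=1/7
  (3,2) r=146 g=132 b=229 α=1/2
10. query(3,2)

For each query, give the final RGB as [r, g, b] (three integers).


at x=1,y=1 over L1,L2,L3,L4:
+L1 (α=1/2) → [91/2, 40, 123/2]
+L2 (α=3/4) → [541/8, 325/4, 1317/8]
+L3 (α=2/3) → [1343/8, 775/4, 1957/24]
+L4 (α=3/5) → [3071/20, 347/2, 6457/60]
rounded: [154, 174, 108]

(2,0) stack=L1,L2,L3,L4,L5; from [0,0,0]:
after L1 α=1/3: [149/3, 16, 116/3]
after L2 α=1/5: [1274/15, 32, 121/3]
after L3 α=1/6: [1505/18, 89/3, 647/18]
after L4 α=2/5: [4253/30, 45, 2111/30]
after L5 α=1/8: [32981/240, 57, 15137/240]
rounded: [137, 57, 63]

query (3,2) [L1,L2,L3,L4,L6] — begin 0,0,0
after L1 α=2/3: [144, 406/3, 96]
after L2 α=1: [103, 231, 35]
after L3 α=2/3: [371/3, 275/3, 115/3]
after L4 α=1: [140, 35, 81]
after L6 α=1/2: [143, 167/2, 155]
= [143, 84, 155]


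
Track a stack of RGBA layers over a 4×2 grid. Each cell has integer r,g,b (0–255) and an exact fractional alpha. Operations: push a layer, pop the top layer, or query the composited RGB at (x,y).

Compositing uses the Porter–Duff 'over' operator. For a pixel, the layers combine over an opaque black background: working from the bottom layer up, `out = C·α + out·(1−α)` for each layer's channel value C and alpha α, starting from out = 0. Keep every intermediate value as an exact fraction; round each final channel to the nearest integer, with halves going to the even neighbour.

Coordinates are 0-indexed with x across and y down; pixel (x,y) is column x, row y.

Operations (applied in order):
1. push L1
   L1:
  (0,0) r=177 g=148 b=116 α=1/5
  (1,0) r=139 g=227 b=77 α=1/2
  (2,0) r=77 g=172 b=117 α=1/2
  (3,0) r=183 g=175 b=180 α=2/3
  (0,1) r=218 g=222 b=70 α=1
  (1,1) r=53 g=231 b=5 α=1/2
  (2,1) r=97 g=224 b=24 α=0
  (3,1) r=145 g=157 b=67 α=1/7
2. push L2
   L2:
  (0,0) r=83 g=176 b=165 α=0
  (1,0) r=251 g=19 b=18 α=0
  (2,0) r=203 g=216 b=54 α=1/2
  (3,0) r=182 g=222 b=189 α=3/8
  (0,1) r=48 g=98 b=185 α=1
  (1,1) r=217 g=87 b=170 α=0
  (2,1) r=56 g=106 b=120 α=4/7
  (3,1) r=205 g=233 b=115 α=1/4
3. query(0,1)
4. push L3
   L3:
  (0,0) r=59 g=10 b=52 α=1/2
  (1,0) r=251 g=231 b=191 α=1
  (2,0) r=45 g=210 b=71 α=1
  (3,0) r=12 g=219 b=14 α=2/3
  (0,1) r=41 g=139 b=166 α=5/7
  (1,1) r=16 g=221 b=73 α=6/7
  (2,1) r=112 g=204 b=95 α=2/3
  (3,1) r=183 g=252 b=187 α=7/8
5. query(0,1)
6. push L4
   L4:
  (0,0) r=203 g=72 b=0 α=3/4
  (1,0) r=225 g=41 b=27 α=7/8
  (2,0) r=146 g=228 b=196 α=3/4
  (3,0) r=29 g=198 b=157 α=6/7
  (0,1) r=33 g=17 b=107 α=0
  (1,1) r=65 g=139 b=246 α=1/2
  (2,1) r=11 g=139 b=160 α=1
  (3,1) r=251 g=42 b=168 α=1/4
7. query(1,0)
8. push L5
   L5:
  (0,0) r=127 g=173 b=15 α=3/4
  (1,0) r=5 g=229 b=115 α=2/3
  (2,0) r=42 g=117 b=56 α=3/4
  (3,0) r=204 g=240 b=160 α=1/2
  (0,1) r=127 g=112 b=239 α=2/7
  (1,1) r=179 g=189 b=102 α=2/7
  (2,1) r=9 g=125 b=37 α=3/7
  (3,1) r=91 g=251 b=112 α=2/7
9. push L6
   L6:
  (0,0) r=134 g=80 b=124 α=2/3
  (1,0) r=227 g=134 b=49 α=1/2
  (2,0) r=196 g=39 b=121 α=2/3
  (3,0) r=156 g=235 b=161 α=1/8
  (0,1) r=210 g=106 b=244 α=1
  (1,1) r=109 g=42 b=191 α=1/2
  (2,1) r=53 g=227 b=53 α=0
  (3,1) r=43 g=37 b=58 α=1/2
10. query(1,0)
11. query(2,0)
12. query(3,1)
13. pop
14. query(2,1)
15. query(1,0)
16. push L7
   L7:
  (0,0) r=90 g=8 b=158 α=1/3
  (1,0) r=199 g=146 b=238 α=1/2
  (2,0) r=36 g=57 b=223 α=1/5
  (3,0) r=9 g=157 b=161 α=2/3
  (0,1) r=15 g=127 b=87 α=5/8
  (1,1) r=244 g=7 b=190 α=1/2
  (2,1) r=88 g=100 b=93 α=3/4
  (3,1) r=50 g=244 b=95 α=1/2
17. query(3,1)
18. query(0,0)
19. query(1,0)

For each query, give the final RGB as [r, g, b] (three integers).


(0,1) stack=L1,L2; from [0,0,0]:
+L1 (α=1) → [218, 222, 70]
+L2 (α=1) → [48, 98, 185]
rounded: [48, 98, 185]

(0,1) stack=L1,L2,L3; from [0,0,0]:
+L1 (α=1) → [218, 222, 70]
+L2 (α=1) → [48, 98, 185]
+L3 (α=5/7) → [43, 891/7, 1200/7]
rounded: [43, 127, 171]

at x=1,y=0 over L1,L2,L3,L4:
+L1 (α=1/2) → [139/2, 227/2, 77/2]
+L2 (α=0) → [139/2, 227/2, 77/2]
+L3 (α=1) → [251, 231, 191]
+L4 (α=7/8) → [913/4, 259/4, 95/2]
= [228, 65, 48]

(1,0) stack=L1,L2,L3,L4,L5,L6; from [0,0,0]:
+L1 (α=1/2) → [139/2, 227/2, 77/2]
+L2 (α=0) → [139/2, 227/2, 77/2]
+L3 (α=1) → [251, 231, 191]
+L4 (α=7/8) → [913/4, 259/4, 95/2]
+L5 (α=2/3) → [953/12, 697/4, 185/2]
+L6 (α=1/2) → [3677/24, 1233/8, 283/4]
rounded: [153, 154, 71]

(2,0) stack=L1,L2,L3,L4,L5,L6; from [0,0,0]:
+L1 (α=1/2) → [77/2, 86, 117/2]
+L2 (α=1/2) → [483/4, 151, 225/4]
+L3 (α=1) → [45, 210, 71]
+L4 (α=3/4) → [483/4, 447/2, 659/4]
+L5 (α=3/4) → [987/16, 1149/8, 1331/16]
+L6 (α=2/3) → [7259/48, 591/8, 5203/48]
→ [151, 74, 108]

(3,1) stack=L1,L2,L3,L4,L5,L6; from [0,0,0]:
after L1 α=1/7: [145/7, 157/7, 67/7]
after L2 α=1/4: [935/14, 1051/14, 503/14]
after L3 α=7/8: [18869/112, 25747/112, 18829/112]
after L4 α=1/4: [84719/448, 81945/448, 75303/448]
after L5 α=2/7: [505131/3136, 634621/3136, 476867/3136]
after L6 α=1/2: [639979/6272, 750653/6272, 658755/6272]
→ [102, 120, 105]

query (2,1) [L1,L2,L3,L4,L5] — begin 0,0,0
+L1 (α=0) → [0, 0, 0]
+L2 (α=4/7) → [32, 424/7, 480/7]
+L3 (α=2/3) → [256/3, 3280/21, 1810/21]
+L4 (α=1) → [11, 139, 160]
+L5 (α=3/7) → [71/7, 133, 751/7]
= [10, 133, 107]

(1,0) stack=L1,L2,L3,L4,L5; from [0,0,0]:
+L1 (α=1/2) → [139/2, 227/2, 77/2]
+L2 (α=0) → [139/2, 227/2, 77/2]
+L3 (α=1) → [251, 231, 191]
+L4 (α=7/8) → [913/4, 259/4, 95/2]
+L5 (α=2/3) → [953/12, 697/4, 185/2]
= [79, 174, 92]

query (3,1) [L1,L2,L3,L4,L5,L7] — begin 0,0,0
+L1 (α=1/7) → [145/7, 157/7, 67/7]
+L2 (α=1/4) → [935/14, 1051/14, 503/14]
+L3 (α=7/8) → [18869/112, 25747/112, 18829/112]
+L4 (α=1/4) → [84719/448, 81945/448, 75303/448]
+L5 (α=2/7) → [505131/3136, 634621/3136, 476867/3136]
+L7 (α=1/2) → [661931/6272, 1399805/6272, 774787/6272]
→ [106, 223, 124]

query (0,0) [L1,L2,L3,L4,L5,L7] — begin 0,0,0
after L1 α=1/5: [177/5, 148/5, 116/5]
after L2 α=0: [177/5, 148/5, 116/5]
after L3 α=1/2: [236/5, 99/5, 188/5]
after L4 α=3/4: [3281/20, 1179/20, 47/5]
after L5 α=3/4: [10901/80, 11559/80, 68/5]
after L7 α=1/3: [14501/120, 11879/120, 926/15]
= [121, 99, 62]

query (1,0) [L1,L2,L3,L4,L5,L7] — begin 0,0,0
+L1 (α=1/2) → [139/2, 227/2, 77/2]
+L2 (α=0) → [139/2, 227/2, 77/2]
+L3 (α=1) → [251, 231, 191]
+L4 (α=7/8) → [913/4, 259/4, 95/2]
+L5 (α=2/3) → [953/12, 697/4, 185/2]
+L7 (α=1/2) → [3341/24, 1281/8, 661/4]
= [139, 160, 165]


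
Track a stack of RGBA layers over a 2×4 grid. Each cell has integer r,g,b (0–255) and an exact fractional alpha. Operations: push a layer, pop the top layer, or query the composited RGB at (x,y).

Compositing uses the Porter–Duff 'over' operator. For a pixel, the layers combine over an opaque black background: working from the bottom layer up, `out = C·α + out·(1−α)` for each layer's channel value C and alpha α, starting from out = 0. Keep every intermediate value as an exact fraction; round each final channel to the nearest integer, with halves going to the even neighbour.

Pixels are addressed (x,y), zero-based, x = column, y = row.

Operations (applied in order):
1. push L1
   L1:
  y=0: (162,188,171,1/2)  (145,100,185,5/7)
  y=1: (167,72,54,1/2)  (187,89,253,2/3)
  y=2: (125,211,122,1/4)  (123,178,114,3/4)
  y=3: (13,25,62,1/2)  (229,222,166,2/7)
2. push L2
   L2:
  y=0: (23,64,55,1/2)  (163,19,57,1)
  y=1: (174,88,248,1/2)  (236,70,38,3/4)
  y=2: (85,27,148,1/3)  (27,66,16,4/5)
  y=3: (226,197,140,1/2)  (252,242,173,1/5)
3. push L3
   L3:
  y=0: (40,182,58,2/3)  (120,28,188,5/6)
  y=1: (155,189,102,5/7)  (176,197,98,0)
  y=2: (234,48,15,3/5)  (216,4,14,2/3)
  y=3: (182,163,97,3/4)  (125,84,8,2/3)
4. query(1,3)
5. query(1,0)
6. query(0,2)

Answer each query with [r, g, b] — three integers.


(1,3) stack=L1,L2,L3; from [0,0,0]:
+L1 (α=2/7) → [458/7, 444/7, 332/7]
+L2 (α=1/5) → [3596/35, 694/7, 2539/35]
+L3 (α=2/3) → [12346/105, 1870/21, 1033/35]
= [118, 89, 30]

query (1,0) [L1,L2,L3] — begin 0,0,0
L1 α=5/7: [725/7, 500/7, 925/7]
L2 α=1: [163, 19, 57]
L3 α=5/6: [763/6, 53/2, 997/6]
rounded: [127, 26, 166]

at x=0,y=2 over L1,L2,L3:
+L1 (α=1/4) → [125/4, 211/4, 61/2]
+L2 (α=1/3) → [295/6, 265/6, 209/3]
+L3 (α=3/5) → [2401/15, 697/15, 553/15]
= [160, 46, 37]


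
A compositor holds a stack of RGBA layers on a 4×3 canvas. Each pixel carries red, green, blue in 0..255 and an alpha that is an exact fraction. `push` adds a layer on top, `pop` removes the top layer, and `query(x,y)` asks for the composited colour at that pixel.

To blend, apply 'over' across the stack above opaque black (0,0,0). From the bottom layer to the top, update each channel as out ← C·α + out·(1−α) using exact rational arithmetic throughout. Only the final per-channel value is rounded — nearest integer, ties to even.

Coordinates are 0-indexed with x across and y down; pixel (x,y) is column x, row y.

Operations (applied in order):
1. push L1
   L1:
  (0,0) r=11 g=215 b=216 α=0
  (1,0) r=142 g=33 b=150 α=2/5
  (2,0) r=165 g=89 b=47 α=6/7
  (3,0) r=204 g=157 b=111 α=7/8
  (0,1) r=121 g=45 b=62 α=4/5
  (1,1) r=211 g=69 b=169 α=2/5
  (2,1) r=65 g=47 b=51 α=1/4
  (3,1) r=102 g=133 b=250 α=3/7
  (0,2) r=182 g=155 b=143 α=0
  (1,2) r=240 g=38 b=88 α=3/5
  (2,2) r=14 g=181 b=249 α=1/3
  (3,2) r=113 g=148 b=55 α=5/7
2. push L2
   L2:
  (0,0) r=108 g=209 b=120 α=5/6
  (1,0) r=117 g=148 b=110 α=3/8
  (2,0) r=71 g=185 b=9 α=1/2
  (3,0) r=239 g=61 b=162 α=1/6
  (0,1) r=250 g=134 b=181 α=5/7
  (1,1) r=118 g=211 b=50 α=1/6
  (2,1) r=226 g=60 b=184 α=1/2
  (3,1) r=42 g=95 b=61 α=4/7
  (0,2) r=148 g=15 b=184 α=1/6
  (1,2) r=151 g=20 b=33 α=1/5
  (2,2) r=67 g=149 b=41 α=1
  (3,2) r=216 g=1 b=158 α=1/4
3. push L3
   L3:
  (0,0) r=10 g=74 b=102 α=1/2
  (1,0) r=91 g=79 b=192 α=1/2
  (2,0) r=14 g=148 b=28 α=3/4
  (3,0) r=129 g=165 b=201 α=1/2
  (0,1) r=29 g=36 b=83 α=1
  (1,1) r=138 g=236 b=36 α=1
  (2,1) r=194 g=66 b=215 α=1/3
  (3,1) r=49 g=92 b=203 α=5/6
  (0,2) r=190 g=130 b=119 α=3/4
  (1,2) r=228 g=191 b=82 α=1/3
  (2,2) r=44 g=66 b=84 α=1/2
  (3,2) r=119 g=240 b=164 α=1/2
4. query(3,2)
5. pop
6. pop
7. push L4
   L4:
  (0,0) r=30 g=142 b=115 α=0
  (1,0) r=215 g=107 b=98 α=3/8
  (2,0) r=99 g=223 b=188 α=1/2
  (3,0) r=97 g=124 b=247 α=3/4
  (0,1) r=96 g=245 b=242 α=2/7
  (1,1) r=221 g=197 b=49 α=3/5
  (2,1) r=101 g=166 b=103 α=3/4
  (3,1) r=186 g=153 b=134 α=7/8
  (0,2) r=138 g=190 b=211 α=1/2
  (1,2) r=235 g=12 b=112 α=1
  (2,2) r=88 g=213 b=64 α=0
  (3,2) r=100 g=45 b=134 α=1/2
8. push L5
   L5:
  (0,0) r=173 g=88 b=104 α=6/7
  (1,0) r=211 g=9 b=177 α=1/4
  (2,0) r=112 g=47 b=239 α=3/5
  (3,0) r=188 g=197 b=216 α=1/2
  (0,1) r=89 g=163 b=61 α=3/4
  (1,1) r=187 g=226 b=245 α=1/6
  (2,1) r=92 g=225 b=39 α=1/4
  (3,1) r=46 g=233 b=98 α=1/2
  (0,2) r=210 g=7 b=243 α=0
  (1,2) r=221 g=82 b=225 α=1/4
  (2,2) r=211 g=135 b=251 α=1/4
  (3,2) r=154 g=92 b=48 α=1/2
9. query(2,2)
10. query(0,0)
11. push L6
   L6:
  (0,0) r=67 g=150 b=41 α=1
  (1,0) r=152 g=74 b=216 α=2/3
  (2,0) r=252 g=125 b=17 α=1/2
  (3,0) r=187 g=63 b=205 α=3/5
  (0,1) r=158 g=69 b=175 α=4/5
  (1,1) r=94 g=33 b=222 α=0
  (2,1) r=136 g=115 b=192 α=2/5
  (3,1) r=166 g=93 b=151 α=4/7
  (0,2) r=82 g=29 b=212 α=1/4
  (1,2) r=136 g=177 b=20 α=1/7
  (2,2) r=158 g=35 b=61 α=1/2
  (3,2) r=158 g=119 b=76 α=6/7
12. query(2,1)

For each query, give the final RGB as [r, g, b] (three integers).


query (3,2) [L1,L2,L3] — begin 0,0,0
L1 α=5/7: [565/7, 740/7, 275/7]
L2 α=1/4: [3207/28, 2227/28, 1931/28]
L3 α=1/2: [6539/56, 8947/56, 6523/56]
= [117, 160, 116]

at x=2,y=2 over L1,L4,L5:
L1 α=1/3: [14/3, 181/3, 83]
L4 α=0: [14/3, 181/3, 83]
L5 α=1/4: [225/4, 79, 125]
rounded: [56, 79, 125]

at x=0,y=0 over L1,L4,L5:
L1 α=0: [0, 0, 0]
L4 α=0: [0, 0, 0]
L5 α=6/7: [1038/7, 528/7, 624/7]
= [148, 75, 89]

(2,1) stack=L1,L4,L5,L6; from [0,0,0]:
L1 α=1/4: [65/4, 47/4, 51/4]
L4 α=3/4: [1277/16, 2039/16, 1287/16]
L5 α=1/4: [5303/64, 9717/64, 4485/64]
L6 α=2/5: [33317/320, 43871/320, 38031/320]
rounded: [104, 137, 119]


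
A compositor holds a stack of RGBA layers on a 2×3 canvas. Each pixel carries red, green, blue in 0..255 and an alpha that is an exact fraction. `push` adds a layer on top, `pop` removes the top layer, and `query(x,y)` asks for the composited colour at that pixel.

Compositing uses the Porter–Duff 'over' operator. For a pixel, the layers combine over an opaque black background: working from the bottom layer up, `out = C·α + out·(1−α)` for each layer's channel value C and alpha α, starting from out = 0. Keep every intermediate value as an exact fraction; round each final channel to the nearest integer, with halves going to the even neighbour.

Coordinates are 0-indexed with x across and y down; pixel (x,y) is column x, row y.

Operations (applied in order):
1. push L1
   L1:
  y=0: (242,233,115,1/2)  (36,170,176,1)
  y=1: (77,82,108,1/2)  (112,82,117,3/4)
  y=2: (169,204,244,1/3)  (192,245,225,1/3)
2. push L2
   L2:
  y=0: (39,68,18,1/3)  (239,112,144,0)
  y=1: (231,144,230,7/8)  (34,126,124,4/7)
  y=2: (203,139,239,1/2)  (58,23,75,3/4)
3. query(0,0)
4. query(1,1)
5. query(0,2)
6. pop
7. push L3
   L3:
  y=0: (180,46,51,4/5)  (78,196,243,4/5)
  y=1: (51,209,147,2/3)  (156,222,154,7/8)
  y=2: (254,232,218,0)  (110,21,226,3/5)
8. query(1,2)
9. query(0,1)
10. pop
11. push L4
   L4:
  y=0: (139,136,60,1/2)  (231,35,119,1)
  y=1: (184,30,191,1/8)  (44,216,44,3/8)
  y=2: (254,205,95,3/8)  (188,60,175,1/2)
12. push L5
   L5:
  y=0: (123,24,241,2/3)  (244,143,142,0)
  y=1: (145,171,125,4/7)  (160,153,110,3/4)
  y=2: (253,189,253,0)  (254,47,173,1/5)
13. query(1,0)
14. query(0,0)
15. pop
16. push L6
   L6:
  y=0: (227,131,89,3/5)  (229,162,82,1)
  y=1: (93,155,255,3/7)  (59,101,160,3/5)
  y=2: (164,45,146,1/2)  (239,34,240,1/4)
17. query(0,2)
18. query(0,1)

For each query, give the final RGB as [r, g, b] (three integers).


at x=0,y=0 over L1,L2:
L1 α=1/2: [121, 233/2, 115/2]
L2 α=1/3: [281/3, 301/3, 133/3]
rounded: [94, 100, 44]

at x=1,y=1 over L1,L2:
after L1 α=3/4: [84, 123/2, 351/4]
after L2 α=4/7: [388/7, 1377/14, 3037/28]
rounded: [55, 98, 108]

(0,2) stack=L1,L2; from [0,0,0]:
+L1 (α=1/3) → [169/3, 68, 244/3]
+L2 (α=1/2) → [389/3, 207/2, 961/6]
rounded: [130, 104, 160]

at x=1,y=2 over L1,L3:
+L1 (α=1/3) → [64, 245/3, 75]
+L3 (α=3/5) → [458/5, 679/15, 828/5]
= [92, 45, 166]

at x=0,y=1 over L1,L3:
L1 α=1/2: [77/2, 41, 54]
L3 α=2/3: [281/6, 153, 116]
= [47, 153, 116]

at x=1,y=0 over L1,L4,L5:
+L1 (α=1) → [36, 170, 176]
+L4 (α=1) → [231, 35, 119]
+L5 (α=0) → [231, 35, 119]
= [231, 35, 119]

query (0,0) [L1,L4,L5] — begin 0,0,0
+L1 (α=1/2) → [121, 233/2, 115/2]
+L4 (α=1/2) → [130, 505/4, 235/4]
+L5 (α=2/3) → [376/3, 697/12, 721/4]
= [125, 58, 180]

(0,2) stack=L1,L4,L6; from [0,0,0]:
+L1 (α=1/3) → [169/3, 68, 244/3]
+L4 (α=3/8) → [3131/24, 955/8, 2075/24]
+L6 (α=1/2) → [7067/48, 1315/16, 5579/48]
→ [147, 82, 116]

(0,1) stack=L1,L4,L6; from [0,0,0]:
L1 α=1/2: [77/2, 41, 54]
L4 α=1/8: [907/16, 317/8, 569/8]
L6 α=3/7: [289/4, 1247/14, 2099/14]
→ [72, 89, 150]
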